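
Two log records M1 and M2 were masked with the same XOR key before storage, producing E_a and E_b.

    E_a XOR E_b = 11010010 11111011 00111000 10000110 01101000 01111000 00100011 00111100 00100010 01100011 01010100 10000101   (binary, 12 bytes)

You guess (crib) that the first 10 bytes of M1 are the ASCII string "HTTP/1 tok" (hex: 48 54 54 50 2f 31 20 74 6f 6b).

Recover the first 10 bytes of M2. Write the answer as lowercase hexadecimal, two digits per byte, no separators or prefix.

Since E_a ⊕ E_b = M1 ⊕ M2, XORing with the guessed M1 bytes yields the corresponding M2 bytes: M2 = (E_a ⊕ E_b) ⊕ M1.
d2 ^ 48 = 9a
fb ^ 54 = af
38 ^ 54 = 6c
86 ^ 50 = d6
68 ^ 2f = 47
78 ^ 31 = 49
23 ^ 20 = 03
3c ^ 74 = 48
22 ^ 6f = 4d
63 ^ 6b = 08

9aaf6cd6474903484d08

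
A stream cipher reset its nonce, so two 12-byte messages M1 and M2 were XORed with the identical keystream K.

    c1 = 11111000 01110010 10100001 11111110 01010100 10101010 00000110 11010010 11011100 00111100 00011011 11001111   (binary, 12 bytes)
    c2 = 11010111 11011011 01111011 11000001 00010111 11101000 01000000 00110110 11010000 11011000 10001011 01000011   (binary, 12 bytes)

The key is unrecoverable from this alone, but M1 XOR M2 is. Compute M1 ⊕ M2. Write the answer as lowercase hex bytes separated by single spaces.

2f a9 da 3f 43 42 46 e4 0c e4 90 8c

c1 ⊕ c2 = (M1 ⊕ K) ⊕ (M2 ⊕ K) = M1 ⊕ M2 — the shared key cancels under XOR.
byte 0: f8 XOR d7 = 2f
byte 1: 72 XOR db = a9
byte 2: a1 XOR 7b = da
byte 3: fe XOR c1 = 3f
byte 4: 54 XOR 17 = 43
byte 5: aa XOR e8 = 42
byte 6: 06 XOR 40 = 46
byte 7: d2 XOR 36 = e4
byte 8: dc XOR d0 = 0c
byte 9: 3c XOR d8 = e4
byte 10: 1b XOR 8b = 90
byte 11: cf XOR 43 = 8c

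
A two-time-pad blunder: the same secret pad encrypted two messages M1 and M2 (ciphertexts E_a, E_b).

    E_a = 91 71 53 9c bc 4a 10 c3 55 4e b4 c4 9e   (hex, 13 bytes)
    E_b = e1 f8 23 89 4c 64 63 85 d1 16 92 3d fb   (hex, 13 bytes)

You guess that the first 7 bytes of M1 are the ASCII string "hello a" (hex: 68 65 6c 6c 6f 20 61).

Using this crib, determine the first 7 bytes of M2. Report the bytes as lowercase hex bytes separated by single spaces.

First, E_a ⊕ E_b = (M1 ⊕ K) ⊕ (M2 ⊕ K) = M1 ⊕ M2, so the key drops out. Then M2 = (M1 ⊕ M2) ⊕ M1 over the first 7 bytes.
byte 0: (91 XOR e1) XOR 68 = 70 XOR 68 = 18
byte 1: (71 XOR f8) XOR 65 = 89 XOR 65 = ec
byte 2: (53 XOR 23) XOR 6c = 70 XOR 6c = 1c
byte 3: (9c XOR 89) XOR 6c = 15 XOR 6c = 79
byte 4: (bc XOR 4c) XOR 6f = f0 XOR 6f = 9f
byte 5: (4a XOR 64) XOR 20 = 2e XOR 20 = 0e
byte 6: (10 XOR 63) XOR 61 = 73 XOR 61 = 12

18 ec 1c 79 9f 0e 12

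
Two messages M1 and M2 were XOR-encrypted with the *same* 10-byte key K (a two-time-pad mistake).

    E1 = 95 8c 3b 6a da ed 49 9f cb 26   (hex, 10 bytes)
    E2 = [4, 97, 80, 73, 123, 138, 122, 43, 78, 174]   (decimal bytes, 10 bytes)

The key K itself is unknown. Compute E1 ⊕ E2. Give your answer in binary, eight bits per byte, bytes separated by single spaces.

10010001 11101101 01101011 00100011 10100001 01100111 00110011 10110100 10000101 10001000

E1 ⊕ E2 = (M1 ⊕ K) ⊕ (M2 ⊕ K) = M1 ⊕ M2 — the shared key cancels under XOR.
byte 0: 95 XOR 04 = 91
byte 1: 8c XOR 61 = ed
byte 2: 3b XOR 50 = 6b
byte 3: 6a XOR 49 = 23
byte 4: da XOR 7b = a1
byte 5: ed XOR 8a = 67
byte 6: 49 XOR 7a = 33
byte 7: 9f XOR 2b = b4
byte 8: cb XOR 4e = 85
byte 9: 26 XOR ae = 88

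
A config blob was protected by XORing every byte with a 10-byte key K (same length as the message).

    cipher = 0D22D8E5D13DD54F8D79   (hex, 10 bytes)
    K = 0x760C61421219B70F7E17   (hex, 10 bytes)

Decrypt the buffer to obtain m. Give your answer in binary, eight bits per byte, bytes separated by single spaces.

01111011 00101110 10111001 10100111 11000011 00100100 01100010 01000000 11110011 01101110

XOR is its own inverse, so applying the key byte-wise gives the result directly.
00001101 ^ 01110110 = 01111011
00100010 ^ 00001100 = 00101110
11011000 ^ 01100001 = 10111001
11100101 ^ 01000010 = 10100111
11010001 ^ 00010010 = 11000011
00111101 ^ 00011001 = 00100100
11010101 ^ 10110111 = 01100010
01001111 ^ 00001111 = 01000000
10001101 ^ 01111110 = 11110011
01111001 ^ 00010111 = 01101110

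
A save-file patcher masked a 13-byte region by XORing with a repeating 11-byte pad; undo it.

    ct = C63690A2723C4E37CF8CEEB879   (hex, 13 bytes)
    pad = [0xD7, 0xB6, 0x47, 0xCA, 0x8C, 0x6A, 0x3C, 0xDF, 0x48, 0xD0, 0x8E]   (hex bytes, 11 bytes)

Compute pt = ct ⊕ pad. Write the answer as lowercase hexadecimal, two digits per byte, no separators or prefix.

The 11-byte key repeats, so the effective keystream is d7 b6 47 ca 8c 6a 3c df 48 d0 8e d7 b6.
byte 0: 198 ^ 215 =  17
byte 1:  54 ^ 182 = 128
byte 2: 144 ^  71 = 215
byte 3: 162 ^ 202 = 104
byte 4: 114 ^ 140 = 254
byte 5:  60 ^ 106 =  86
byte 6:  78 ^  60 = 114
byte 7:  55 ^ 223 = 232
byte 8: 207 ^  72 = 135
byte 9: 140 ^ 208 =  92
byte 10: 238 ^ 142 =  96
byte 11: 184 ^ 215 = 111
byte 12: 121 ^ 182 = 207

1180d768fe5672e8875c606fcf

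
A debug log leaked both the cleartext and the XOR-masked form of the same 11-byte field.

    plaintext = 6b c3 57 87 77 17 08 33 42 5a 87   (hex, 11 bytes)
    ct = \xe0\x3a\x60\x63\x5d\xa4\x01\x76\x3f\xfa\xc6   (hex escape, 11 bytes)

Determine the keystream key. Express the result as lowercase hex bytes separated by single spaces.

Since ct = plaintext ⊕ key, XORing both sides with plaintext gives key = plaintext ⊕ ct.
01101011 ⊕ 11100000 = 10001011
11000011 ⊕ 00111010 = 11111001
01010111 ⊕ 01100000 = 00110111
10000111 ⊕ 01100011 = 11100100
01110111 ⊕ 01011101 = 00101010
00010111 ⊕ 10100100 = 10110011
00001000 ⊕ 00000001 = 00001001
00110011 ⊕ 01110110 = 01000101
01000010 ⊕ 00111111 = 01111101
01011010 ⊕ 11111010 = 10100000
10000111 ⊕ 11000110 = 01000001

8b f9 37 e4 2a b3 09 45 7d a0 41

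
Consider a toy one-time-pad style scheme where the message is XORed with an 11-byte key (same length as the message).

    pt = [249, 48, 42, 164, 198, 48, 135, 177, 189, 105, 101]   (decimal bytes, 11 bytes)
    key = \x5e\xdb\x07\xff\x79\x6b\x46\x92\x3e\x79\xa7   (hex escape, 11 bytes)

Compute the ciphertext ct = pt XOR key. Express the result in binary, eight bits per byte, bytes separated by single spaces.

10100111 11101011 00101101 01011011 10111111 01011011 11000001 00100011 10000011 00010000 11000010

XOR is its own inverse, so applying the key byte-wise gives the result directly.
byte 0: f9 XOR 5e = a7
byte 1: 30 XOR db = eb
byte 2: 2a XOR 07 = 2d
byte 3: a4 XOR ff = 5b
byte 4: c6 XOR 79 = bf
byte 5: 30 XOR 6b = 5b
byte 6: 87 XOR 46 = c1
byte 7: b1 XOR 92 = 23
byte 8: bd XOR 3e = 83
byte 9: 69 XOR 79 = 10
byte 10: 65 XOR a7 = c2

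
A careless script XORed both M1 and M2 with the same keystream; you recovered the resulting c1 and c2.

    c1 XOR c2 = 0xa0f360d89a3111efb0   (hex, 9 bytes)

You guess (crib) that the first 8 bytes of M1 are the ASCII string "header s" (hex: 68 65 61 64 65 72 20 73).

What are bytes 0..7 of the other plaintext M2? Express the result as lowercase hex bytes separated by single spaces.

Since c1 ⊕ c2 = M1 ⊕ M2, XORing with the guessed M1 bytes yields the corresponding M2 bytes: M2 = (c1 ⊕ c2) ⊕ M1.
a0 xor 68 = c8
f3 xor 65 = 96
60 xor 61 = 01
d8 xor 64 = bc
9a xor 65 = ff
31 xor 72 = 43
11 xor 20 = 31
ef xor 73 = 9c

c8 96 01 bc ff 43 31 9c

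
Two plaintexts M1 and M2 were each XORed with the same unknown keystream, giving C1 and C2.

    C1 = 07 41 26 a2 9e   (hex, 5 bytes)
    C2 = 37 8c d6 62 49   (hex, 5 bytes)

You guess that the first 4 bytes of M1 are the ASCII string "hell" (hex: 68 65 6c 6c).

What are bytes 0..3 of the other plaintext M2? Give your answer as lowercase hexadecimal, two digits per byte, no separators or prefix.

58a89cac

First, C1 ⊕ C2 = (M1 ⊕ K) ⊕ (M2 ⊕ K) = M1 ⊕ M2, so the key drops out. Then M2 = (M1 ⊕ M2) ⊕ M1 over the first 4 bytes.
byte 0: (07 XOR 37) XOR 68 = 30 XOR 68 = 58
byte 1: (41 XOR 8c) XOR 65 = cd XOR 65 = a8
byte 2: (26 XOR d6) XOR 6c = f0 XOR 6c = 9c
byte 3: (a2 XOR 62) XOR 6c = c0 XOR 6c = ac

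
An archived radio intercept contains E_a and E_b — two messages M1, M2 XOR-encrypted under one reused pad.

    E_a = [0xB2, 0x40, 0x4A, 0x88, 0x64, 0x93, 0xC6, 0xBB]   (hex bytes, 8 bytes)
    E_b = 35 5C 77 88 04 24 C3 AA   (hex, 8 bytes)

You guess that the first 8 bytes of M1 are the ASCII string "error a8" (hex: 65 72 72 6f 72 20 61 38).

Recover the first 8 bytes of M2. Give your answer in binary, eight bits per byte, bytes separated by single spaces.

11100010 01101110 01001111 01101111 00010010 10010111 01100100 00101001

First, E_a ⊕ E_b = (M1 ⊕ K) ⊕ (M2 ⊕ K) = M1 ⊕ M2, so the key drops out. Then M2 = (M1 ⊕ M2) ⊕ M1 over the first 8 bytes.
byte 0: (b2 XOR 35) XOR 65 = 87 XOR 65 = e2
byte 1: (40 XOR 5c) XOR 72 = 1c XOR 72 = 6e
byte 2: (4a XOR 77) XOR 72 = 3d XOR 72 = 4f
byte 3: (88 XOR 88) XOR 6f = 00 XOR 6f = 6f
byte 4: (64 XOR 04) XOR 72 = 60 XOR 72 = 12
byte 5: (93 XOR 24) XOR 20 = b7 XOR 20 = 97
byte 6: (c6 XOR c3) XOR 61 = 05 XOR 61 = 64
byte 7: (bb XOR aa) XOR 38 = 11 XOR 38 = 29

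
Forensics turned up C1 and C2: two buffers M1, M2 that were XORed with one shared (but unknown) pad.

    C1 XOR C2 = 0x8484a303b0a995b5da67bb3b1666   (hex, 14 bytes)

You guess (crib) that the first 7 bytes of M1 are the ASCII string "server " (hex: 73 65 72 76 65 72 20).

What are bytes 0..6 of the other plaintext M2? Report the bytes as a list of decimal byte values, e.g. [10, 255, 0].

[247, 225, 209, 117, 213, 219, 181]

Since C1 ⊕ C2 = M1 ⊕ M2, XORing with the guessed M1 bytes yields the corresponding M2 bytes: M2 = (C1 ⊕ C2) ⊕ M1.
byte 0: 10000100 ⊕ 01110011 = 11110111
byte 1: 10000100 ⊕ 01100101 = 11100001
byte 2: 10100011 ⊕ 01110010 = 11010001
byte 3: 00000011 ⊕ 01110110 = 01110101
byte 4: 10110000 ⊕ 01100101 = 11010101
byte 5: 10101001 ⊕ 01110010 = 11011011
byte 6: 10010101 ⊕ 00100000 = 10110101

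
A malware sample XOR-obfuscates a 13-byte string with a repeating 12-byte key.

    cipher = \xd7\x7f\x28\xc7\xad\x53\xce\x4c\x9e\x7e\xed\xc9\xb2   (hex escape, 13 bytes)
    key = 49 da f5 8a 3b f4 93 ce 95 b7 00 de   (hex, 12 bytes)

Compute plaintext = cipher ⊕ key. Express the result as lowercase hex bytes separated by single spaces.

9e a5 dd 4d 96 a7 5d 82 0b c9 ed 17 fb

The 12-byte key repeats, so the effective keystream is 49 da f5 8a 3b f4 93 ce 95 b7 00 de 49.
byte 0: d7 ⊕ 49 = 9e
byte 1: 7f ⊕ da = a5
byte 2: 28 ⊕ f5 = dd
byte 3: c7 ⊕ 8a = 4d
byte 4: ad ⊕ 3b = 96
byte 5: 53 ⊕ f4 = a7
byte 6: ce ⊕ 93 = 5d
byte 7: 4c ⊕ ce = 82
byte 8: 9e ⊕ 95 = 0b
byte 9: 7e ⊕ b7 = c9
byte 10: ed ⊕ 00 = ed
byte 11: c9 ⊕ de = 17
byte 12: b2 ⊕ 49 = fb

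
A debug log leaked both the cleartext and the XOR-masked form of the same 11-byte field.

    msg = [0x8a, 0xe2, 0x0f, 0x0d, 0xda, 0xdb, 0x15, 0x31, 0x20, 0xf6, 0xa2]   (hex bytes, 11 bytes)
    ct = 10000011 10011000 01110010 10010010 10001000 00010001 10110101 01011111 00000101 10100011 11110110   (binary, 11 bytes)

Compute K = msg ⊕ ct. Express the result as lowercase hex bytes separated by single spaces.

09 7a 7d 9f 52 ca a0 6e 25 55 54

Since ct = msg ⊕ K, XORing both sides with msg gives K = msg ⊕ ct.
8a ⊕ 83 = 09
e2 ⊕ 98 = 7a
0f ⊕ 72 = 7d
0d ⊕ 92 = 9f
da ⊕ 88 = 52
db ⊕ 11 = ca
15 ⊕ b5 = a0
31 ⊕ 5f = 6e
20 ⊕ 05 = 25
f6 ⊕ a3 = 55
a2 ⊕ f6 = 54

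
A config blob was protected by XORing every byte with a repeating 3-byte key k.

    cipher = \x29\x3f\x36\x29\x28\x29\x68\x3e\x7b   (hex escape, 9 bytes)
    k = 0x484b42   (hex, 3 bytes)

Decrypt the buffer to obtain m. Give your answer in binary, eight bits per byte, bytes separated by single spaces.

The 3-byte key repeats, so the effective keystream is 48 4b 42 48 4b 42 48 4b 42.
byte 0: 00101001 xor 01001000 = 01100001
byte 1: 00111111 xor 01001011 = 01110100
byte 2: 00110110 xor 01000010 = 01110100
byte 3: 00101001 xor 01001000 = 01100001
byte 4: 00101000 xor 01001011 = 01100011
byte 5: 00101001 xor 01000010 = 01101011
byte 6: 01101000 xor 01001000 = 00100000
byte 7: 00111110 xor 01001011 = 01110101
byte 8: 01111011 xor 01000010 = 00111001

01100001 01110100 01110100 01100001 01100011 01101011 00100000 01110101 00111001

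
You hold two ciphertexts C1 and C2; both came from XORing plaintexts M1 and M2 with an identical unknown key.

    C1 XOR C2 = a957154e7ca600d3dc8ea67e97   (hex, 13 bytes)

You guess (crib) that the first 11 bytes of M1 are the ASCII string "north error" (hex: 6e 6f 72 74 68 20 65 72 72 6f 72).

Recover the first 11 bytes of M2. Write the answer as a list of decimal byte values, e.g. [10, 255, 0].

Since C1 ⊕ C2 = M1 ⊕ M2, XORing with the guessed M1 bytes yields the corresponding M2 bytes: M2 = (C1 ⊕ C2) ⊕ M1.
a9 xor 6e = c7
57 xor 6f = 38
15 xor 72 = 67
4e xor 74 = 3a
7c xor 68 = 14
a6 xor 20 = 86
00 xor 65 = 65
d3 xor 72 = a1
dc xor 72 = ae
8e xor 6f = e1
a6 xor 72 = d4

[199, 56, 103, 58, 20, 134, 101, 161, 174, 225, 212]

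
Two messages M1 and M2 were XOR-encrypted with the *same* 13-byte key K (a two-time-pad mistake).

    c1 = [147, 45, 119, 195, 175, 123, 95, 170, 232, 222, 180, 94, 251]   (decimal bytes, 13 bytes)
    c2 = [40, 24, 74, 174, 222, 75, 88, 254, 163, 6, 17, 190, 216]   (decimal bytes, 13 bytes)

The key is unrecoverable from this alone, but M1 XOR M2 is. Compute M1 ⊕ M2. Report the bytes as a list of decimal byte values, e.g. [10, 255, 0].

[187, 53, 61, 109, 113, 48, 7, 84, 75, 216, 165, 224, 35]

c1 ⊕ c2 = (M1 ⊕ K) ⊕ (M2 ⊕ K) = M1 ⊕ M2 — the shared key cancels under XOR.
byte 0: 10010011 ^ 00101000 = 10111011
byte 1: 00101101 ^ 00011000 = 00110101
byte 2: 01110111 ^ 01001010 = 00111101
byte 3: 11000011 ^ 10101110 = 01101101
byte 4: 10101111 ^ 11011110 = 01110001
byte 5: 01111011 ^ 01001011 = 00110000
byte 6: 01011111 ^ 01011000 = 00000111
byte 7: 10101010 ^ 11111110 = 01010100
byte 8: 11101000 ^ 10100011 = 01001011
byte 9: 11011110 ^ 00000110 = 11011000
byte 10: 10110100 ^ 00010001 = 10100101
byte 11: 01011110 ^ 10111110 = 11100000
byte 12: 11111011 ^ 11011000 = 00100011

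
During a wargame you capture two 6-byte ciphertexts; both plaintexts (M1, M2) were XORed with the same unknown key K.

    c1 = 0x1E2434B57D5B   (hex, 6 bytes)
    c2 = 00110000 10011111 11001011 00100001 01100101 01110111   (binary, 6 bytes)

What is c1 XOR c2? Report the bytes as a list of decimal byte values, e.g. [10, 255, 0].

[46, 187, 255, 148, 24, 44]

c1 ⊕ c2 = (M1 ⊕ K) ⊕ (M2 ⊕ K) = M1 ⊕ M2 — the shared key cancels under XOR.
1e ^ 30 = 2e
24 ^ 9f = bb
34 ^ cb = ff
b5 ^ 21 = 94
7d ^ 65 = 18
5b ^ 77 = 2c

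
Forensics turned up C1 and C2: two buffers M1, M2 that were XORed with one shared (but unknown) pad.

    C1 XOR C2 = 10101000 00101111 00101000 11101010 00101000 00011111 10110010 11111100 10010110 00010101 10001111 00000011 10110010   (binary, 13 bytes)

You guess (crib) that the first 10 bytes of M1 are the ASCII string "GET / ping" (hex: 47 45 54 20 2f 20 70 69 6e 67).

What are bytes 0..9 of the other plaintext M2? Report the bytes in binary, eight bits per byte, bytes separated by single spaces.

Since C1 ⊕ C2 = M1 ⊕ M2, XORing with the guessed M1 bytes yields the corresponding M2 bytes: M2 = (C1 ⊕ C2) ⊕ M1.
byte 0: a8 XOR 47 = ef
byte 1: 2f XOR 45 = 6a
byte 2: 28 XOR 54 = 7c
byte 3: ea XOR 20 = ca
byte 4: 28 XOR 2f = 07
byte 5: 1f XOR 20 = 3f
byte 6: b2 XOR 70 = c2
byte 7: fc XOR 69 = 95
byte 8: 96 XOR 6e = f8
byte 9: 15 XOR 67 = 72

11101111 01101010 01111100 11001010 00000111 00111111 11000010 10010101 11111000 01110010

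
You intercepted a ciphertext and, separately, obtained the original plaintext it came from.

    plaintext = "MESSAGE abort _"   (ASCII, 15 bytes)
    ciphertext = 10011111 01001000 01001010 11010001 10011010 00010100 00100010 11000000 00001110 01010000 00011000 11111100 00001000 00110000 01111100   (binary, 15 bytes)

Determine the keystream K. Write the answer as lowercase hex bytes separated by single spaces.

d2 0d 19 82 db 53 67 e0 6f 32 77 8e 7c 10 23

Since ciphertext = plaintext ⊕ K, XORing both sides with plaintext gives K = plaintext ⊕ ciphertext.
 77 xor 159 = 210
 69 xor  72 =  13
 83 xor  74 =  25
 83 xor 209 = 130
 65 xor 154 = 219
 71 xor  20 =  83
 69 xor  34 = 103
 32 xor 192 = 224
 97 xor  14 = 111
 98 xor  80 =  50
111 xor  24 = 119
114 xor 252 = 142
116 xor   8 = 124
 32 xor  48 =  16
 95 xor 124 =  35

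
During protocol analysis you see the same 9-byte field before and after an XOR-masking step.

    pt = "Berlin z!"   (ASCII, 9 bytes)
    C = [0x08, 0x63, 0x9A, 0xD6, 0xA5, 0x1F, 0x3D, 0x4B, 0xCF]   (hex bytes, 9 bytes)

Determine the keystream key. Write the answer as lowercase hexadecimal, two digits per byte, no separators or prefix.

4a06e8bacc711d31ee

Since C = pt ⊕ key, XORing both sides with pt gives key = pt ⊕ C.
42 ⊕ 08 = 4a
65 ⊕ 63 = 06
72 ⊕ 9a = e8
6c ⊕ d6 = ba
69 ⊕ a5 = cc
6e ⊕ 1f = 71
20 ⊕ 3d = 1d
7a ⊕ 4b = 31
21 ⊕ cf = ee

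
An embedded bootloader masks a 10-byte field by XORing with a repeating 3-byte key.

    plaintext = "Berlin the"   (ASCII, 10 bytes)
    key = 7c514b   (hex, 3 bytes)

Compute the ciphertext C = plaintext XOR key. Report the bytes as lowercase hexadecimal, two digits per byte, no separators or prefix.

3e34391038255c252319

The 3-byte key repeats, so the effective keystream is 7c 51 4b 7c 51 4b 7c 51 4b 7c.
byte 0: 42 ^ 7c = 3e
byte 1: 65 ^ 51 = 34
byte 2: 72 ^ 4b = 39
byte 3: 6c ^ 7c = 10
byte 4: 69 ^ 51 = 38
byte 5: 6e ^ 4b = 25
byte 6: 20 ^ 7c = 5c
byte 7: 74 ^ 51 = 25
byte 8: 68 ^ 4b = 23
byte 9: 65 ^ 7c = 19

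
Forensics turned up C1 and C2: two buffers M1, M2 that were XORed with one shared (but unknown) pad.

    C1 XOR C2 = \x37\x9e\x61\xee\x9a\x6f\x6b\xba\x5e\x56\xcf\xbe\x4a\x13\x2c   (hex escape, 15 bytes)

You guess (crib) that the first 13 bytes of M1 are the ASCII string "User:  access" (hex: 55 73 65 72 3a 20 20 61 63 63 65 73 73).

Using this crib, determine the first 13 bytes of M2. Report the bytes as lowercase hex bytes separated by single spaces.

62 ed 04 9c a0 4f 4b db 3d 35 aa cd 39

Since C1 ⊕ C2 = M1 ⊕ M2, XORing with the guessed M1 bytes yields the corresponding M2 bytes: M2 = (C1 ⊕ C2) ⊕ M1.
byte 0: 37 ^ 55 = 62
byte 1: 9e ^ 73 = ed
byte 2: 61 ^ 65 = 04
byte 3: ee ^ 72 = 9c
byte 4: 9a ^ 3a = a0
byte 5: 6f ^ 20 = 4f
byte 6: 6b ^ 20 = 4b
byte 7: ba ^ 61 = db
byte 8: 5e ^ 63 = 3d
byte 9: 56 ^ 63 = 35
byte 10: cf ^ 65 = aa
byte 11: be ^ 73 = cd
byte 12: 4a ^ 73 = 39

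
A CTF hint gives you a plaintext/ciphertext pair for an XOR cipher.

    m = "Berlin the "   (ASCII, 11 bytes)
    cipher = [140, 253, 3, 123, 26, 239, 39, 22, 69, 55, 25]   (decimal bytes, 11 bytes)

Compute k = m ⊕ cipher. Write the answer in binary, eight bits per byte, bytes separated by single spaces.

Since cipher = m ⊕ k, XORing both sides with m gives k = m ⊕ cipher.
01000010 ^ 10001100 = 11001110
01100101 ^ 11111101 = 10011000
01110010 ^ 00000011 = 01110001
01101100 ^ 01111011 = 00010111
01101001 ^ 00011010 = 01110011
01101110 ^ 11101111 = 10000001
00100000 ^ 00100111 = 00000111
01110100 ^ 00010110 = 01100010
01101000 ^ 01000101 = 00101101
01100101 ^ 00110111 = 01010010
00100000 ^ 00011001 = 00111001

11001110 10011000 01110001 00010111 01110011 10000001 00000111 01100010 00101101 01010010 00111001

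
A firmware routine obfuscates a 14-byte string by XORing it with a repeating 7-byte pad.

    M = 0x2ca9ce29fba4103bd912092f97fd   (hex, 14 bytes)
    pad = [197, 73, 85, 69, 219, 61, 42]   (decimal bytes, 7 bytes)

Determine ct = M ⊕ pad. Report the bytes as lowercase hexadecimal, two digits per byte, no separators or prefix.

The 7-byte key repeats, so the effective keystream is c5 49 55 45 db 3d 2a c5 49 55 45 db 3d 2a.
byte 0: 00101100 XOR 11000101 = 11101001
byte 1: 10101001 XOR 01001001 = 11100000
byte 2: 11001110 XOR 01010101 = 10011011
byte 3: 00101001 XOR 01000101 = 01101100
byte 4: 11111011 XOR 11011011 = 00100000
byte 5: 10100100 XOR 00111101 = 10011001
byte 6: 00010000 XOR 00101010 = 00111010
byte 7: 00111011 XOR 11000101 = 11111110
byte 8: 11011001 XOR 01001001 = 10010000
byte 9: 00010010 XOR 01010101 = 01000111
byte 10: 00001001 XOR 01000101 = 01001100
byte 11: 00101111 XOR 11011011 = 11110100
byte 12: 10010111 XOR 00111101 = 10101010
byte 13: 11111101 XOR 00101010 = 11010111

e9e09b6c20993afe90474cf4aad7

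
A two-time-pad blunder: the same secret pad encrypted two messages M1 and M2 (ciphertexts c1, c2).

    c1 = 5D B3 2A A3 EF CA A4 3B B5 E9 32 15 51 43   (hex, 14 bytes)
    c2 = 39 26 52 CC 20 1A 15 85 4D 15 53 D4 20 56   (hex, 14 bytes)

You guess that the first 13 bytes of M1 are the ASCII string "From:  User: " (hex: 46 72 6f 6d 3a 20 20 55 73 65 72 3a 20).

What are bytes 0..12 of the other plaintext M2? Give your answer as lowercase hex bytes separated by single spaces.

22 e7 17 02 f5 f0 91 eb 8b 99 13 fb 51

First, c1 ⊕ c2 = (M1 ⊕ K) ⊕ (M2 ⊕ K) = M1 ⊕ M2, so the key drops out. Then M2 = (M1 ⊕ M2) ⊕ M1 over the first 13 bytes.
byte 0: (5d xor 39) xor 46 = 64 xor 46 = 22
byte 1: (b3 xor 26) xor 72 = 95 xor 72 = e7
byte 2: (2a xor 52) xor 6f = 78 xor 6f = 17
byte 3: (a3 xor cc) xor 6d = 6f xor 6d = 02
byte 4: (ef xor 20) xor 3a = cf xor 3a = f5
byte 5: (ca xor 1a) xor 20 = d0 xor 20 = f0
byte 6: (a4 xor 15) xor 20 = b1 xor 20 = 91
byte 7: (3b xor 85) xor 55 = be xor 55 = eb
byte 8: (b5 xor 4d) xor 73 = f8 xor 73 = 8b
byte 9: (e9 xor 15) xor 65 = fc xor 65 = 99
byte 10: (32 xor 53) xor 72 = 61 xor 72 = 13
byte 11: (15 xor d4) xor 3a = c1 xor 3a = fb
byte 12: (51 xor 20) xor 20 = 71 xor 20 = 51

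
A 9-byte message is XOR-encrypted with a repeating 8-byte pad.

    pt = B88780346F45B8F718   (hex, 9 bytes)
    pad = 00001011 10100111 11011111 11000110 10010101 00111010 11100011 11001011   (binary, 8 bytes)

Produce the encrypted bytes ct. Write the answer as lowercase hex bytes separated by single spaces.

b3 20 5f f2 fa 7f 5b 3c 13

The 8-byte key repeats, so the effective keystream is 0b a7 df c6 95 3a e3 cb 0b.
byte 0: b8 xor 0b = b3
byte 1: 87 xor a7 = 20
byte 2: 80 xor df = 5f
byte 3: 34 xor c6 = f2
byte 4: 6f xor 95 = fa
byte 5: 45 xor 3a = 7f
byte 6: b8 xor e3 = 5b
byte 7: f7 xor cb = 3c
byte 8: 18 xor 0b = 13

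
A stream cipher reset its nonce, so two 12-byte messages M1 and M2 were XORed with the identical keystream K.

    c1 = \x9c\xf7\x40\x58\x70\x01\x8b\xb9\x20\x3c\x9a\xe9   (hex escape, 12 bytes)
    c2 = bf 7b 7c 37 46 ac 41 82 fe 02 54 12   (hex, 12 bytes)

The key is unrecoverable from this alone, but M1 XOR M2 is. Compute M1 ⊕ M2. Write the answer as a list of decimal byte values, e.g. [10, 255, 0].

c1 ⊕ c2 = (M1 ⊕ K) ⊕ (M2 ⊕ K) = M1 ⊕ M2 — the shared key cancels under XOR.
byte 0: 156 XOR 191 =  35
byte 1: 247 XOR 123 = 140
byte 2:  64 XOR 124 =  60
byte 3:  88 XOR  55 = 111
byte 4: 112 XOR  70 =  54
byte 5:   1 XOR 172 = 173
byte 6: 139 XOR  65 = 202
byte 7: 185 XOR 130 =  59
byte 8:  32 XOR 254 = 222
byte 9:  60 XOR   2 =  62
byte 10: 154 XOR  84 = 206
byte 11: 233 XOR  18 = 251

[35, 140, 60, 111, 54, 173, 202, 59, 222, 62, 206, 251]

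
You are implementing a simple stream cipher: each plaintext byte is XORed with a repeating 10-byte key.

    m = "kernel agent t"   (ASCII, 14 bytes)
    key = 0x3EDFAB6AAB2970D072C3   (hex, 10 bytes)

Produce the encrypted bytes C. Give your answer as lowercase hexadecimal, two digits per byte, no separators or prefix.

The 10-byte key repeats, so the effective keystream is 3e df ab 6a ab 29 70 d0 72 c3 3e df ab 6a.
byte 0: 6b xor 3e = 55
byte 1: 65 xor df = ba
byte 2: 72 xor ab = d9
byte 3: 6e xor 6a = 04
byte 4: 65 xor ab = ce
byte 5: 6c xor 29 = 45
byte 6: 20 xor 70 = 50
byte 7: 61 xor d0 = b1
byte 8: 67 xor 72 = 15
byte 9: 65 xor c3 = a6
byte 10: 6e xor 3e = 50
byte 11: 74 xor df = ab
byte 12: 20 xor ab = 8b
byte 13: 74 xor 6a = 1e

55bad904ce4550b115a650ab8b1e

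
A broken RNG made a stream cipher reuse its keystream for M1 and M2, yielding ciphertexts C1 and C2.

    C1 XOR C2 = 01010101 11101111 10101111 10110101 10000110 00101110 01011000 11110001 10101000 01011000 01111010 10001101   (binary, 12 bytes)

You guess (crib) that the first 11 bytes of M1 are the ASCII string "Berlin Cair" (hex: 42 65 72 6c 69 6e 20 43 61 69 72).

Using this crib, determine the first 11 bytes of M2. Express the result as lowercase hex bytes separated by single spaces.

Since C1 ⊕ C2 = M1 ⊕ M2, XORing with the guessed M1 bytes yields the corresponding M2 bytes: M2 = (C1 ⊕ C2) ⊕ M1.
01010101 ^ 01000010 = 00010111
11101111 ^ 01100101 = 10001010
10101111 ^ 01110010 = 11011101
10110101 ^ 01101100 = 11011001
10000110 ^ 01101001 = 11101111
00101110 ^ 01101110 = 01000000
01011000 ^ 00100000 = 01111000
11110001 ^ 01000011 = 10110010
10101000 ^ 01100001 = 11001001
01011000 ^ 01101001 = 00110001
01111010 ^ 01110010 = 00001000

17 8a dd d9 ef 40 78 b2 c9 31 08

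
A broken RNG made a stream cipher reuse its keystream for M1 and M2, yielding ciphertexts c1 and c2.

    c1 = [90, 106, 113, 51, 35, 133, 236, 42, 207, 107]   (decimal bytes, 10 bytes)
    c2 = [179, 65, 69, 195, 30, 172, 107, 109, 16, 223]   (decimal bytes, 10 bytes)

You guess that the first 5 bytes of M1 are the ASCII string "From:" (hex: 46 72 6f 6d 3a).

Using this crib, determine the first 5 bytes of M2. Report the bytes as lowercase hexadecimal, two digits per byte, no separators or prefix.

af595b9d07

First, c1 ⊕ c2 = (M1 ⊕ K) ⊕ (M2 ⊕ K) = M1 ⊕ M2, so the key drops out. Then M2 = (M1 ⊕ M2) ⊕ M1 over the first 5 bytes.
byte 0: (5a ⊕ b3) ⊕ 46 = e9 ⊕ 46 = af
byte 1: (6a ⊕ 41) ⊕ 72 = 2b ⊕ 72 = 59
byte 2: (71 ⊕ 45) ⊕ 6f = 34 ⊕ 6f = 5b
byte 3: (33 ⊕ c3) ⊕ 6d = f0 ⊕ 6d = 9d
byte 4: (23 ⊕ 1e) ⊕ 3a = 3d ⊕ 3a = 07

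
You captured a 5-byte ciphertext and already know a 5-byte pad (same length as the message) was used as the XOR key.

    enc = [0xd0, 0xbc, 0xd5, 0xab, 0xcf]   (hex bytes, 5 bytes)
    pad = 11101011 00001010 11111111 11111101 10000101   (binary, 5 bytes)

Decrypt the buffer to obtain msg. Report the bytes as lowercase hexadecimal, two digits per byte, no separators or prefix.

3bb62a564a

XOR is its own inverse, so applying the key byte-wise gives the result directly.
d0 ^ eb = 3b
bc ^ 0a = b6
d5 ^ ff = 2a
ab ^ fd = 56
cf ^ 85 = 4a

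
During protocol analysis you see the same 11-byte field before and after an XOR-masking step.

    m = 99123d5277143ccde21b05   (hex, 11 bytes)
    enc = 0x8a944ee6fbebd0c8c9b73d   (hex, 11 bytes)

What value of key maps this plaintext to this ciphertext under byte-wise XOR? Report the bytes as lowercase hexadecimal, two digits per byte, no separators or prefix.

Since enc = m ⊕ key, XORing both sides with m gives key = m ⊕ enc.
99 xor 8a = 13
12 xor 94 = 86
3d xor 4e = 73
52 xor e6 = b4
77 xor fb = 8c
14 xor eb = ff
3c xor d0 = ec
cd xor c8 = 05
e2 xor c9 = 2b
1b xor b7 = ac
05 xor 3d = 38

138673b48cffec052bac38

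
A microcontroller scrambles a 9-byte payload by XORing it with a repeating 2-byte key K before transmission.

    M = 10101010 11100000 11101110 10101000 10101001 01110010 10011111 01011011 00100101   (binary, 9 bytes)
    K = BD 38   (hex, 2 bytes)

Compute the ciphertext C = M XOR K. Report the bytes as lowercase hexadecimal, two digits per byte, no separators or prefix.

The 2-byte key repeats, so the effective keystream is bd 38 bd 38 bd 38 bd 38 bd.
byte 0: aa XOR bd = 17
byte 1: e0 XOR 38 = d8
byte 2: ee XOR bd = 53
byte 3: a8 XOR 38 = 90
byte 4: a9 XOR bd = 14
byte 5: 72 XOR 38 = 4a
byte 6: 9f XOR bd = 22
byte 7: 5b XOR 38 = 63
byte 8: 25 XOR bd = 98

17d85390144a226398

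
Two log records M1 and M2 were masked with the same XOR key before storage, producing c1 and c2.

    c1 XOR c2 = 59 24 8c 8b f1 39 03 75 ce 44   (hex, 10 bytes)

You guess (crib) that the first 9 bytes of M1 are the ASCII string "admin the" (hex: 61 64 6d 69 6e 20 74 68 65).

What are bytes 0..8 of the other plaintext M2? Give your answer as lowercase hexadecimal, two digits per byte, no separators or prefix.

3840e1e29f19771dab

Since c1 ⊕ c2 = M1 ⊕ M2, XORing with the guessed M1 bytes yields the corresponding M2 bytes: M2 = (c1 ⊕ c2) ⊕ M1.
01011001 xor 01100001 = 00111000
00100100 xor 01100100 = 01000000
10001100 xor 01101101 = 11100001
10001011 xor 01101001 = 11100010
11110001 xor 01101110 = 10011111
00111001 xor 00100000 = 00011001
00000011 xor 01110100 = 01110111
01110101 xor 01101000 = 00011101
11001110 xor 01100101 = 10101011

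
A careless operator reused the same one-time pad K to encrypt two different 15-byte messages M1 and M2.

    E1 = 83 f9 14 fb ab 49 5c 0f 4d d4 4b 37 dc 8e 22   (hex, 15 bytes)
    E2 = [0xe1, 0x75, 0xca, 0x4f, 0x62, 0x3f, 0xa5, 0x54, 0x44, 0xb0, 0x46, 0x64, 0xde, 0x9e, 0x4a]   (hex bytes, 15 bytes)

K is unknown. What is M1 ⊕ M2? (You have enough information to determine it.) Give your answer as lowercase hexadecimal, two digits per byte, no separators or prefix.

E1 ⊕ E2 = (M1 ⊕ K) ⊕ (M2 ⊕ K) = M1 ⊕ M2 — the shared key cancels under XOR.
byte 0: 131 XOR 225 =  98
byte 1: 249 XOR 117 = 140
byte 2:  20 XOR 202 = 222
byte 3: 251 XOR  79 = 180
byte 4: 171 XOR  98 = 201
byte 5:  73 XOR  63 = 118
byte 6:  92 XOR 165 = 249
byte 7:  15 XOR  84 =  91
byte 8:  77 XOR  68 =   9
byte 9: 212 XOR 176 = 100
byte 10:  75 XOR  70 =  13
byte 11:  55 XOR 100 =  83
byte 12: 220 XOR 222 =   2
byte 13: 142 XOR 158 =  16
byte 14:  34 XOR  74 = 104

628cdeb4c976f95b09640d53021068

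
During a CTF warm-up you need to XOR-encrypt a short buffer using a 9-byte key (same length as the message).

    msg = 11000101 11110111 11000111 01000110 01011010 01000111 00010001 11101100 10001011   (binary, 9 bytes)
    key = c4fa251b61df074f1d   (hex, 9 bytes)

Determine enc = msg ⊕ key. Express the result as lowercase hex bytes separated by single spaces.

01 0d e2 5d 3b 98 16 a3 96

XOR is its own inverse, so applying the key byte-wise gives the result directly.
byte 0: 197 XOR 196 =   1
byte 1: 247 XOR 250 =  13
byte 2: 199 XOR  37 = 226
byte 3:  70 XOR  27 =  93
byte 4:  90 XOR  97 =  59
byte 5:  71 XOR 223 = 152
byte 6:  17 XOR   7 =  22
byte 7: 236 XOR  79 = 163
byte 8: 139 XOR  29 = 150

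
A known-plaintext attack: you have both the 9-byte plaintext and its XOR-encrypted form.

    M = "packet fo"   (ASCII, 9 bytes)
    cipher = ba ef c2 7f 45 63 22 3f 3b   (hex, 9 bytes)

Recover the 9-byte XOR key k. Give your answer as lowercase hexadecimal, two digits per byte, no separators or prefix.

Since cipher = M ⊕ k, XORing both sides with M gives k = M ⊕ cipher.
01110000 ^ 10111010 = 11001010
01100001 ^ 11101111 = 10001110
01100011 ^ 11000010 = 10100001
01101011 ^ 01111111 = 00010100
01100101 ^ 01000101 = 00100000
01110100 ^ 01100011 = 00010111
00100000 ^ 00100010 = 00000010
01100110 ^ 00111111 = 01011001
01101111 ^ 00111011 = 01010100

ca8ea1142017025954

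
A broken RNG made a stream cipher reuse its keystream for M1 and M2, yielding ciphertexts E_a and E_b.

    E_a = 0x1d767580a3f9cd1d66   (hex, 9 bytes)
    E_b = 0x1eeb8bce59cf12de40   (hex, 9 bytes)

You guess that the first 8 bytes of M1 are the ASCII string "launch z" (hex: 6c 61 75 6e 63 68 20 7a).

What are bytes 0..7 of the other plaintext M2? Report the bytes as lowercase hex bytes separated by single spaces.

First, E_a ⊕ E_b = (M1 ⊕ K) ⊕ (M2 ⊕ K) = M1 ⊕ M2, so the key drops out. Then M2 = (M1 ⊕ M2) ⊕ M1 over the first 8 bytes.
byte 0: (1d xor 1e) xor 6c = 03 xor 6c = 6f
byte 1: (76 xor eb) xor 61 = 9d xor 61 = fc
byte 2: (75 xor 8b) xor 75 = fe xor 75 = 8b
byte 3: (80 xor ce) xor 6e = 4e xor 6e = 20
byte 4: (a3 xor 59) xor 63 = fa xor 63 = 99
byte 5: (f9 xor cf) xor 68 = 36 xor 68 = 5e
byte 6: (cd xor 12) xor 20 = df xor 20 = ff
byte 7: (1d xor de) xor 7a = c3 xor 7a = b9

6f fc 8b 20 99 5e ff b9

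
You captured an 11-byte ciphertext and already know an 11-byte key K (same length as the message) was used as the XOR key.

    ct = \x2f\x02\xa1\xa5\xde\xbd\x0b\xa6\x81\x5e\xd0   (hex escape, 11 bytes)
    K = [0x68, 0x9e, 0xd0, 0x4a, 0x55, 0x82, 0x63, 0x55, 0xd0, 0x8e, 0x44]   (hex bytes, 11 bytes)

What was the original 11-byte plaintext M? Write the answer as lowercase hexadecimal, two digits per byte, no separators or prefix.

XOR is its own inverse, so applying the key byte-wise gives the result directly.
2f XOR 68 = 47
02 XOR 9e = 9c
a1 XOR d0 = 71
a5 XOR 4a = ef
de XOR 55 = 8b
bd XOR 82 = 3f
0b XOR 63 = 68
a6 XOR 55 = f3
81 XOR d0 = 51
5e XOR 8e = d0
d0 XOR 44 = 94

479c71ef8b3f68f351d094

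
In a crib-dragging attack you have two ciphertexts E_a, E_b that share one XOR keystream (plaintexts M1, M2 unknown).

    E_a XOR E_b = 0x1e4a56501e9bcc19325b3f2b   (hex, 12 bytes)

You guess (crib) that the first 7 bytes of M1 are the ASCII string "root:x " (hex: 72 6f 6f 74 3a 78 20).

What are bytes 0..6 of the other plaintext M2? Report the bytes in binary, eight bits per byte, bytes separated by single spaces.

01101100 00100101 00111001 00100100 00100100 11100011 11101100

Since E_a ⊕ E_b = M1 ⊕ M2, XORing with the guessed M1 bytes yields the corresponding M2 bytes: M2 = (E_a ⊕ E_b) ⊕ M1.
byte 0: 1e ^ 72 = 6c
byte 1: 4a ^ 6f = 25
byte 2: 56 ^ 6f = 39
byte 3: 50 ^ 74 = 24
byte 4: 1e ^ 3a = 24
byte 5: 9b ^ 78 = e3
byte 6: cc ^ 20 = ec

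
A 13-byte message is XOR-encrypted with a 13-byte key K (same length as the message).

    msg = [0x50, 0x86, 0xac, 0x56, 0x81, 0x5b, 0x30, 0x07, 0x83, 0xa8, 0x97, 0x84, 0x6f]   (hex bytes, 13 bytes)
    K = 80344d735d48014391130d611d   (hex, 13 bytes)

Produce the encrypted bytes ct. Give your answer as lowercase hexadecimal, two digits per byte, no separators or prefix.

d0b2e125dc13314412bb9ae572

byte 0: 50 XOR 80 = d0
byte 1: 86 XOR 34 = b2
byte 2: ac XOR 4d = e1
byte 3: 56 XOR 73 = 25
byte 4: 81 XOR 5d = dc
byte 5: 5b XOR 48 = 13
byte 6: 30 XOR 01 = 31
byte 7: 07 XOR 43 = 44
byte 8: 83 XOR 91 = 12
byte 9: a8 XOR 13 = bb
byte 10: 97 XOR 0d = 9a
byte 11: 84 XOR 61 = e5
byte 12: 6f XOR 1d = 72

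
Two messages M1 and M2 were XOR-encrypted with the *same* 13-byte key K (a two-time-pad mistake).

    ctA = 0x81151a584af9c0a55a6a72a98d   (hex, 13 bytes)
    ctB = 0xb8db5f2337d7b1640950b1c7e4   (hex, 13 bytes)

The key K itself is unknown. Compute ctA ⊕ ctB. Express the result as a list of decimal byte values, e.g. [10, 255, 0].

[57, 206, 69, 123, 125, 46, 113, 193, 83, 58, 195, 110, 105]

ctA ⊕ ctB = (M1 ⊕ K) ⊕ (M2 ⊕ K) = M1 ⊕ M2 — the shared key cancels under XOR.
byte 0: 81 ^ b8 = 39
byte 1: 15 ^ db = ce
byte 2: 1a ^ 5f = 45
byte 3: 58 ^ 23 = 7b
byte 4: 4a ^ 37 = 7d
byte 5: f9 ^ d7 = 2e
byte 6: c0 ^ b1 = 71
byte 7: a5 ^ 64 = c1
byte 8: 5a ^ 09 = 53
byte 9: 6a ^ 50 = 3a
byte 10: 72 ^ b1 = c3
byte 11: a9 ^ c7 = 6e
byte 12: 8d ^ e4 = 69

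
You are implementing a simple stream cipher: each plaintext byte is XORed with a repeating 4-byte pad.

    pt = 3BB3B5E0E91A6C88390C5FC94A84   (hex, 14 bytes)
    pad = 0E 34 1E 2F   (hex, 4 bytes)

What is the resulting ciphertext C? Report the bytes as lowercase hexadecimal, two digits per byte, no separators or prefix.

The 4-byte key repeats, so the effective keystream is 0e 34 1e 2f 0e 34 1e 2f 0e 34 1e 2f 0e 34.
byte 0: 3b xor 0e = 35
byte 1: b3 xor 34 = 87
byte 2: b5 xor 1e = ab
byte 3: e0 xor 2f = cf
byte 4: e9 xor 0e = e7
byte 5: 1a xor 34 = 2e
byte 6: 6c xor 1e = 72
byte 7: 88 xor 2f = a7
byte 8: 39 xor 0e = 37
byte 9: 0c xor 34 = 38
byte 10: 5f xor 1e = 41
byte 11: c9 xor 2f = e6
byte 12: 4a xor 0e = 44
byte 13: 84 xor 34 = b0

3587abcfe72e72a7373841e644b0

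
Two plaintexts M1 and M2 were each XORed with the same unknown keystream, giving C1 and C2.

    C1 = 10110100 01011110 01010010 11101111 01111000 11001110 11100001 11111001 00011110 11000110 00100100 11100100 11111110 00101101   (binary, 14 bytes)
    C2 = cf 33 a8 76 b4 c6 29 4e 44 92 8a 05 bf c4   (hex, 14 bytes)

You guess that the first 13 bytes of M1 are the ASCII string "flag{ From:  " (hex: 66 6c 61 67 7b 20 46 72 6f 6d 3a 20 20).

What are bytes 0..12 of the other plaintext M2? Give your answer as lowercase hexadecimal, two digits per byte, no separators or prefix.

First, C1 ⊕ C2 = (M1 ⊕ K) ⊕ (M2 ⊕ K) = M1 ⊕ M2, so the key drops out. Then M2 = (M1 ⊕ M2) ⊕ M1 over the first 13 bytes.
byte 0: (b4 ⊕ cf) ⊕ 66 = 7b ⊕ 66 = 1d
byte 1: (5e ⊕ 33) ⊕ 6c = 6d ⊕ 6c = 01
byte 2: (52 ⊕ a8) ⊕ 61 = fa ⊕ 61 = 9b
byte 3: (ef ⊕ 76) ⊕ 67 = 99 ⊕ 67 = fe
byte 4: (78 ⊕ b4) ⊕ 7b = cc ⊕ 7b = b7
byte 5: (ce ⊕ c6) ⊕ 20 = 08 ⊕ 20 = 28
byte 6: (e1 ⊕ 29) ⊕ 46 = c8 ⊕ 46 = 8e
byte 7: (f9 ⊕ 4e) ⊕ 72 = b7 ⊕ 72 = c5
byte 8: (1e ⊕ 44) ⊕ 6f = 5a ⊕ 6f = 35
byte 9: (c6 ⊕ 92) ⊕ 6d = 54 ⊕ 6d = 39
byte 10: (24 ⊕ 8a) ⊕ 3a = ae ⊕ 3a = 94
byte 11: (e4 ⊕ 05) ⊕ 20 = e1 ⊕ 20 = c1
byte 12: (fe ⊕ bf) ⊕ 20 = 41 ⊕ 20 = 61

1d019bfeb7288ec5353994c161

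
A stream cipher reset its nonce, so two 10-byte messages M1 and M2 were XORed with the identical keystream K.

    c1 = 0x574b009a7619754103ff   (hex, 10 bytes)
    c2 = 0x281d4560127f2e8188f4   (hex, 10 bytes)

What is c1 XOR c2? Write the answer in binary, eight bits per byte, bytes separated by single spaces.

c1 ⊕ c2 = (M1 ⊕ K) ⊕ (M2 ⊕ K) = M1 ⊕ M2 — the shared key cancels under XOR.
byte 0: 57 ^ 28 = 7f
byte 1: 4b ^ 1d = 56
byte 2: 00 ^ 45 = 45
byte 3: 9a ^ 60 = fa
byte 4: 76 ^ 12 = 64
byte 5: 19 ^ 7f = 66
byte 6: 75 ^ 2e = 5b
byte 7: 41 ^ 81 = c0
byte 8: 03 ^ 88 = 8b
byte 9: ff ^ f4 = 0b

01111111 01010110 01000101 11111010 01100100 01100110 01011011 11000000 10001011 00001011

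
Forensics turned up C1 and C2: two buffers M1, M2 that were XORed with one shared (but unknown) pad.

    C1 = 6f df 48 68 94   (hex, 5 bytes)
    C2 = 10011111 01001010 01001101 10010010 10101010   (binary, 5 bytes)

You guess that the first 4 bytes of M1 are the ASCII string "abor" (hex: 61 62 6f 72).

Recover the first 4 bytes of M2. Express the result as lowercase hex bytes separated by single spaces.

First, C1 ⊕ C2 = (M1 ⊕ K) ⊕ (M2 ⊕ K) = M1 ⊕ M2, so the key drops out. Then M2 = (M1 ⊕ M2) ⊕ M1 over the first 4 bytes.
byte 0: (6f XOR 9f) XOR 61 = f0 XOR 61 = 91
byte 1: (df XOR 4a) XOR 62 = 95 XOR 62 = f7
byte 2: (48 XOR 4d) XOR 6f = 05 XOR 6f = 6a
byte 3: (68 XOR 92) XOR 72 = fa XOR 72 = 88

91 f7 6a 88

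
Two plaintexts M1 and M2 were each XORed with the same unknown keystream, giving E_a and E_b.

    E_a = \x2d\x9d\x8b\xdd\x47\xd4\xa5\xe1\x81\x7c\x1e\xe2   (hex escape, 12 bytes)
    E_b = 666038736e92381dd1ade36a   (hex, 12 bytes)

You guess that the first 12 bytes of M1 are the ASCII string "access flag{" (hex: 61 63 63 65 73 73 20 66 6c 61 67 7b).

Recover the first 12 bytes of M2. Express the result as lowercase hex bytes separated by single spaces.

2a 9e d0 cb 5a 35 bd 9a 3c b0 9a f3

First, E_a ⊕ E_b = (M1 ⊕ K) ⊕ (M2 ⊕ K) = M1 ⊕ M2, so the key drops out. Then M2 = (M1 ⊕ M2) ⊕ M1 over the first 12 bytes.
byte 0: (2d ⊕ 66) ⊕ 61 = 4b ⊕ 61 = 2a
byte 1: (9d ⊕ 60) ⊕ 63 = fd ⊕ 63 = 9e
byte 2: (8b ⊕ 38) ⊕ 63 = b3 ⊕ 63 = d0
byte 3: (dd ⊕ 73) ⊕ 65 = ae ⊕ 65 = cb
byte 4: (47 ⊕ 6e) ⊕ 73 = 29 ⊕ 73 = 5a
byte 5: (d4 ⊕ 92) ⊕ 73 = 46 ⊕ 73 = 35
byte 6: (a5 ⊕ 38) ⊕ 20 = 9d ⊕ 20 = bd
byte 7: (e1 ⊕ 1d) ⊕ 66 = fc ⊕ 66 = 9a
byte 8: (81 ⊕ d1) ⊕ 6c = 50 ⊕ 6c = 3c
byte 9: (7c ⊕ ad) ⊕ 61 = d1 ⊕ 61 = b0
byte 10: (1e ⊕ e3) ⊕ 67 = fd ⊕ 67 = 9a
byte 11: (e2 ⊕ 6a) ⊕ 7b = 88 ⊕ 7b = f3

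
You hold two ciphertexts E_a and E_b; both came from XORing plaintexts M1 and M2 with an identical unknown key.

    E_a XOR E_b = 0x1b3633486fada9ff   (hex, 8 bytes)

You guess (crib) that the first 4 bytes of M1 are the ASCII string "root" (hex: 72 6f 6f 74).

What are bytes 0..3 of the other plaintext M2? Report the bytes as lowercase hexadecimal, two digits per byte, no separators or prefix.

69595c3c

Since E_a ⊕ E_b = M1 ⊕ M2, XORing with the guessed M1 bytes yields the corresponding M2 bytes: M2 = (E_a ⊕ E_b) ⊕ M1.
1b ^ 72 = 69
36 ^ 6f = 59
33 ^ 6f = 5c
48 ^ 74 = 3c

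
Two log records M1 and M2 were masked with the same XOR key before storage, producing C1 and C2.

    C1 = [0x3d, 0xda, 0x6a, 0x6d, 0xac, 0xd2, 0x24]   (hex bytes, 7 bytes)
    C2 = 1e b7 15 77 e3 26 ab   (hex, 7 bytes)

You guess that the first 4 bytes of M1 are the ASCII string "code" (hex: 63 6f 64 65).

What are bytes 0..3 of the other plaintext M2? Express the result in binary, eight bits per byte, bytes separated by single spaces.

First, C1 ⊕ C2 = (M1 ⊕ K) ⊕ (M2 ⊕ K) = M1 ⊕ M2, so the key drops out. Then M2 = (M1 ⊕ M2) ⊕ M1 over the first 4 bytes.
byte 0: (3d ^ 1e) ^ 63 = 23 ^ 63 = 40
byte 1: (da ^ b7) ^ 6f = 6d ^ 6f = 02
byte 2: (6a ^ 15) ^ 64 = 7f ^ 64 = 1b
byte 3: (6d ^ 77) ^ 65 = 1a ^ 65 = 7f

01000000 00000010 00011011 01111111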